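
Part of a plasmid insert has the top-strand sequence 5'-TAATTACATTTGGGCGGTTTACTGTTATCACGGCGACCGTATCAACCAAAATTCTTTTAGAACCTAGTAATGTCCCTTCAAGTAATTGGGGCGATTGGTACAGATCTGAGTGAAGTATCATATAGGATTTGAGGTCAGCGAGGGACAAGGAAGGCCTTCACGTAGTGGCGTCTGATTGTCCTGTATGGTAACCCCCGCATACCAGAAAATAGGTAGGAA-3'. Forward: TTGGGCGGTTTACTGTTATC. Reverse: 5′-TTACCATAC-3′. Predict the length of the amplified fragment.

The forward primer matches the template at positions 10–29.
Reverse complement of the reverse primer: GTATGGTAA. This occurs on the top strand at positions 183–191.
The product runs from position 10 to position 191, so its length is 191 − 10 + 1 = 182 bp.

182 bp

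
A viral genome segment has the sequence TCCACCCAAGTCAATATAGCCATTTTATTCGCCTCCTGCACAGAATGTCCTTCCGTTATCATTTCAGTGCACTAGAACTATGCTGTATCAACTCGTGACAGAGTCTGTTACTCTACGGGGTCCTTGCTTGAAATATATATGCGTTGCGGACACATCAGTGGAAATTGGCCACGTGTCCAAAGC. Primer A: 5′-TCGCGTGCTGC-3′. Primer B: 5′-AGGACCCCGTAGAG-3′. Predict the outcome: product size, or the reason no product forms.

No product — primer A has no binding site in the template.

Primer A (TCGCGTGCTGC) does not match the top strand, and its reverse complement GCAGCACGCGA does not match either.
With no annealing site for primer A, no amplification occurs.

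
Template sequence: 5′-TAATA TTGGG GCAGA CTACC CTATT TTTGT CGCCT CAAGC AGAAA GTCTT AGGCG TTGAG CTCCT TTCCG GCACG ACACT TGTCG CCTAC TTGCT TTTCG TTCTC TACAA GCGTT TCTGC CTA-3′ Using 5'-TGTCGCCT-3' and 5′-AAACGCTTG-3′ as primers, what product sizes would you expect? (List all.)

89 bp, 36 bp

The forward primer TGTCGCCT matches the top strand at positions 28–35, 81–88.
The reverse primer's reverse complement is CAAGCGTTT, matching at positions 108–116.
Each forward site pairs with the reverse site to give a product ending at position 116: sizes 89, 36 bp.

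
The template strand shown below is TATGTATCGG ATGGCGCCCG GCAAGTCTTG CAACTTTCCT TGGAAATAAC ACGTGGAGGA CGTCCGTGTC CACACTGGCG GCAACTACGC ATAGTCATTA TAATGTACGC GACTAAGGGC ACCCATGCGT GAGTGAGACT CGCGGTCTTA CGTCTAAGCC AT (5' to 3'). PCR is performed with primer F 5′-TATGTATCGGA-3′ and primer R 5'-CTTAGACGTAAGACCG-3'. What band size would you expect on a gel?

158 bp

Scanning the template, TATGTATCGGA occurs at positions 1–11; this primer anneals to the bottom strand there with its 3' end pointing downstream.
The reverse primer's reverse complement is CGGTCTTACGTCTAAG, which matches the template at positions 143–158.
The product runs from position 1 to position 158, so its length is 158 − 1 + 1 = 158 bp.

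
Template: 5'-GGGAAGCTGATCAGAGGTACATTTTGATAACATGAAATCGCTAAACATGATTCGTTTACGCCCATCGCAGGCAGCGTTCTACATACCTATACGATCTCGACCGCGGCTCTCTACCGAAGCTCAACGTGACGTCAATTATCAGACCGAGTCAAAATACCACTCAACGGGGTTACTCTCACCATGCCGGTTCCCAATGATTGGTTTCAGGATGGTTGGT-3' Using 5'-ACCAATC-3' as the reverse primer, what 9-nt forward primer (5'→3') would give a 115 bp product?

5'-TATACGATC-3'

The reverse primer's reverse complement GATTGGT matches the template at positions 196–202, so the product ends at position 202.
A 115 bp product then starts at position 202 − 115 + 1 = 88.
The forward primer is identical to the top strand there: TATACGATC.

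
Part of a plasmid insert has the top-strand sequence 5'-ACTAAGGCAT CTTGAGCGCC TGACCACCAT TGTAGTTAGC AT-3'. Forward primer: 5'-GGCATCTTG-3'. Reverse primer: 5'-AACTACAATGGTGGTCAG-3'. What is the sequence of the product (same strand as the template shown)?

5'-GGCATCTTGAGCGCCTGACCACCATTGTAGTT-3'

Forward primer GGCATCTTG is found on the top strand at positions 6–14.
The reverse primer's reverse complement is CTGACCACCATTGTAGTT, which matches the template at positions 20–37.
The product is the template from position 6 through 37 (32 bp).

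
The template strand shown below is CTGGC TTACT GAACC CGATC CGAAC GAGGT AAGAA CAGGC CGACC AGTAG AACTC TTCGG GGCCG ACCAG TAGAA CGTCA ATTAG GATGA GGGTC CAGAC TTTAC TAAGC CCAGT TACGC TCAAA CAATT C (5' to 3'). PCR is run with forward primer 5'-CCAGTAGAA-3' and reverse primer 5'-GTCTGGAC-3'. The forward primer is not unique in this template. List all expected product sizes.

57 bp, 34 bp

The forward primer CCAGTAGAA matches the top strand at positions 44–52, 67–75.
The reverse primer's reverse complement is GTCCAGAC, matching at positions 93–100.
Each forward site pairs with the reverse site to give a product ending at position 100: sizes 57, 34 bp.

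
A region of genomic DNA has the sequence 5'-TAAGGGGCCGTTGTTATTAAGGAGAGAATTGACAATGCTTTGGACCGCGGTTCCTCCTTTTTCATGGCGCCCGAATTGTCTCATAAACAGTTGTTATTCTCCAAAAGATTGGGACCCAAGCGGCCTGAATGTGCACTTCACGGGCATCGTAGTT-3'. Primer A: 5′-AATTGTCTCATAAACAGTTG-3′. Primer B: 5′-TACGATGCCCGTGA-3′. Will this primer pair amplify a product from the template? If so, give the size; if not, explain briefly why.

Yes — a 78 bp product.

Primer A (AATTGTCTCATAAACAGTTG) matches the top strand at positions 74–93; it acts as a forward primer.
Primer B's reverse complement is TCACGGGCATCGTA, matching the top strand at positions 138–151; it acts as a reverse primer.
The 3' ends face each other across positions 74–151, giving a 78 bp product.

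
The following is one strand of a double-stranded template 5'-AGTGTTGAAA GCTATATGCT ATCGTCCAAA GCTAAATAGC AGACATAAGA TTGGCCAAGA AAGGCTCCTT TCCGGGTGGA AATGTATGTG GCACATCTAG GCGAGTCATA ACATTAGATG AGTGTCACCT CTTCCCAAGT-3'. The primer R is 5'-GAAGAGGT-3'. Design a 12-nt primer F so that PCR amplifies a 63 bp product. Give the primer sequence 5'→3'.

The reverse primer's reverse complement ACCTCTTC matches the template at positions 127–134, so the product ends at position 134.
A 63 bp product then starts at position 134 − 63 + 1 = 72.
The forward primer is identical to the top strand there: CCGGGTGGAAAT.

5'-CCGGGTGGAAAT-3'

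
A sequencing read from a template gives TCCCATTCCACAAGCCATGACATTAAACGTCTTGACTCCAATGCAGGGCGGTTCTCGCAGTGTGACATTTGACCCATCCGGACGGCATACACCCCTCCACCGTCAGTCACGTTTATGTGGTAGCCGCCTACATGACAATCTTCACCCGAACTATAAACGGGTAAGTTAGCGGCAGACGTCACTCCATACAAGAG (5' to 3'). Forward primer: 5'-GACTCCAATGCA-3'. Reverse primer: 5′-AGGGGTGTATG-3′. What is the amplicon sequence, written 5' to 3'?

5'-GACTCCAATGCAGGGCGGTTCTCGCAGTGTGACATTTGACCCATCCGGACGGCATACACCCCT-3'

Scanning the template, GACTCCAATGCA occurs at positions 34–45; this primer anneals to the bottom strand there with its 3' end pointing downstream.
Reverse complement of the reverse primer: CATACACCCCT. This occurs on the top strand at positions 86–96.
The product is the template from position 34 through 96 (63 bp).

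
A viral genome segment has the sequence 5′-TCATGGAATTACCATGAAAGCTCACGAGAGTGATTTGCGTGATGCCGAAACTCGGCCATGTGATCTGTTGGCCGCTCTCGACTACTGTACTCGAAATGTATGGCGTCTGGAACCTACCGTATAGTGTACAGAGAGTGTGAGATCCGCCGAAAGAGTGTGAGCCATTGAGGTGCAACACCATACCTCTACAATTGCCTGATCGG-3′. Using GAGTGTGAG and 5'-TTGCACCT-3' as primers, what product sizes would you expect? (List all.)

43 bp, 23 bp

The forward primer GAGTGTGAG matches the top strand at positions 133–141, 153–161.
The reverse primer's reverse complement is AGGTGCAA, matching at positions 168–175.
Each forward site pairs with the reverse site to give a product ending at position 175: sizes 43, 23 bp.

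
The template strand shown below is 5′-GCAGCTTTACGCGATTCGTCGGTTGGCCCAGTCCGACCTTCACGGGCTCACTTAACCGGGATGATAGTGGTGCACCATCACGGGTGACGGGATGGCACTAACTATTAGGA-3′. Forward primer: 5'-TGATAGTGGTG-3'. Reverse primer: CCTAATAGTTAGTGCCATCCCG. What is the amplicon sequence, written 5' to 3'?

The forward primer matches the template at positions 62–72.
Taking the reverse complement of CCTAATAGTTAGTGCCATCCCG gives CGGGATGGCACTAACTATTAGG, found at positions 88–109 on the template; the primer anneals here to the top strand with its 3' end pointing upstream.
The product is the template from position 62 through 109 (48 bp).

5'-TGATAGTGGTGCACCATCACGGGTGACGGGATGGCACTAACTATTAGG-3'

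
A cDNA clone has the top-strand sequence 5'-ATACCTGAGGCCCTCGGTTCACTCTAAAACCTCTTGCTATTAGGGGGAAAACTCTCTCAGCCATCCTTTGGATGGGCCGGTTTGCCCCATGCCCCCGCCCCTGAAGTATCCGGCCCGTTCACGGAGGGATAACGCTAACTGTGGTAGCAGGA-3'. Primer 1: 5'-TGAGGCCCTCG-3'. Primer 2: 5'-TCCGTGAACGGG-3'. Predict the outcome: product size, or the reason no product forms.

Yes — a 120 bp product.

Primer 1 (TGAGGCCCTCG) matches the top strand at positions 6–16; it acts as a forward primer.
Primer 2's reverse complement is CCCGTTCACGGA, matching the top strand at positions 114–125; it acts as a reverse primer.
The 3' ends face each other across positions 6–125, giving a 120 bp product.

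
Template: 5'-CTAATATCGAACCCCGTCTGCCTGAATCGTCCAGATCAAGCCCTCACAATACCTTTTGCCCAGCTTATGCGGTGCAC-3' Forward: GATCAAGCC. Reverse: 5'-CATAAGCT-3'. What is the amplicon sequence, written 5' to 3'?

5'-GATCAAGCCCTCACAATACCTTTTGCCCAGCTTATG-3'

Forward primer GATCAAGCC is found on the top strand at positions 34–42.
The reverse primer's reverse complement is AGCTTATG, which matches the template at positions 62–69.
The product is the template from position 34 through 69 (36 bp).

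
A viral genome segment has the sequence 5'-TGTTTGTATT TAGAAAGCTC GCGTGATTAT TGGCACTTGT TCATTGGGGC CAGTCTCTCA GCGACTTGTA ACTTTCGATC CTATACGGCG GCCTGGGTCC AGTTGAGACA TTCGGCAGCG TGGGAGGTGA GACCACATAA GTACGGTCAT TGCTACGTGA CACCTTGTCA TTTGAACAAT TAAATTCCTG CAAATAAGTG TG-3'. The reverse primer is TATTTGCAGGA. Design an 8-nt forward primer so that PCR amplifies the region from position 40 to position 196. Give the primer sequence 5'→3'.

The reverse primer's reverse complement TCCTGCAAATA matches the template at positions 186–196; the product starts at position 40.
The forward primer is identical to the top strand over positions 40–47: TTCATTGG.

5'-TTCATTGG-3'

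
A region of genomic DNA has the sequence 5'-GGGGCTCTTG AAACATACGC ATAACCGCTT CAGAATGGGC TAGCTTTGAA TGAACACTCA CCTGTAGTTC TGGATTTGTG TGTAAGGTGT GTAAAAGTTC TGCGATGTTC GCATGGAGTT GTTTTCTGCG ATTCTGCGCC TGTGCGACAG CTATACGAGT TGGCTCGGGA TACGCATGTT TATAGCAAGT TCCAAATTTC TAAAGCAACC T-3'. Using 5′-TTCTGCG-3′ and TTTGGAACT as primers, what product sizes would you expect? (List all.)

The forward primer TTCTGCG matches the top strand at positions 98–104, 124–130, 132–138.
The reverse primer's reverse complement is AGTTCCAAA, matching at positions 188–196.
Each forward site pairs with the reverse site to give a product ending at position 196: sizes 99, 73, 65 bp.

99 bp, 73 bp, 65 bp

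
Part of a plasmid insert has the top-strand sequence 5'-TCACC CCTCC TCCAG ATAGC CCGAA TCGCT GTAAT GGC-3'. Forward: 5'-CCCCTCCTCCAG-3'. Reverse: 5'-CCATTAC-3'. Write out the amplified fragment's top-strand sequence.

Scanning the template, CCCCTCCTCCAG occurs at positions 4–15; this primer anneals to the bottom strand there with its 3' end pointing downstream.
Reverse complement of the reverse primer: GTAATGG. This occurs on the top strand at positions 31–37.
The product is the template from position 4 through 37 (34 bp).

5'-CCCCTCCTCCAGATAGCCCGAATCGCTGTAATGG-3'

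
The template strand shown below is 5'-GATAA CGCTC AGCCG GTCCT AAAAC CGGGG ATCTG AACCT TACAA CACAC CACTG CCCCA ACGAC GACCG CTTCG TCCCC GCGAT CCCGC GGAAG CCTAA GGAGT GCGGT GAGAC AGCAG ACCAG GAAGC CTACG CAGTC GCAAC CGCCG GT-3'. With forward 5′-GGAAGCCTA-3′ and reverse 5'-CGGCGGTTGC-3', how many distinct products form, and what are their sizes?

Two products: 60 bp, 26 bp

The forward primer GGAAGCCTA matches the top strand at positions 91–99, 125–133.
The reverse primer's reverse complement is GCAACCGCCG, matching at positions 141–150.
Each forward site pairs with the reverse site to give a product ending at position 150: sizes 60, 26 bp.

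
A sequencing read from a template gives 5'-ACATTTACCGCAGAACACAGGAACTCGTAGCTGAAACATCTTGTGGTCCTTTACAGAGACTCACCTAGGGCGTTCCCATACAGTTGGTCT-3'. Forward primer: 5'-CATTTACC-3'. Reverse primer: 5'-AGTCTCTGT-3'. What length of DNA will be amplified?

Scanning the template, CATTTACC occurs at positions 2–9; this primer anneals to the bottom strand there with its 3' end pointing downstream.
The reverse primer's reverse complement is ACAGAGACT, which matches the template at positions 53–61.
Product length = (reverse-primer end) − (forward-primer start) + 1 = 61 − 2 + 1 = 60 bp.

60 bp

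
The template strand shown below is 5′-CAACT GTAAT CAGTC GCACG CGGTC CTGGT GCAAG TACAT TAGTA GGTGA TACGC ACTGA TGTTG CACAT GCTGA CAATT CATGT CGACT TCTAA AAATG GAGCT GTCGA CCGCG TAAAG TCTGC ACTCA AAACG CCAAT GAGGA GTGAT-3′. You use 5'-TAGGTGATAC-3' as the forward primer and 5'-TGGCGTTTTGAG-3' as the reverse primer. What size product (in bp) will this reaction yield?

The forward primer matches the template at positions 44–53.
Taking the reverse complement of TGGCGTTTTGAG gives CTCAAAACGCCA, found at positions 127–138 on the template; the primer anneals here to the top strand with its 3' end pointing upstream.
Product length = (reverse-primer end) − (forward-primer start) + 1 = 138 − 44 + 1 = 95 bp.

95 bp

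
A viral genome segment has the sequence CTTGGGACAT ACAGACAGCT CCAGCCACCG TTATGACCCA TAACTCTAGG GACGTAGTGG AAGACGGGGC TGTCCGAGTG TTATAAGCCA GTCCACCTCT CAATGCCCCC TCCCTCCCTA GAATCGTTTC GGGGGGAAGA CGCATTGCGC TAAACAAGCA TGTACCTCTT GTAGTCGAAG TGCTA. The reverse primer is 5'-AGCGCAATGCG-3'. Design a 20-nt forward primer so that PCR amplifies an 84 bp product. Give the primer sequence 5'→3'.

The reverse primer's reverse complement CGCATTGCGCT matches the template at positions 141–151, so the product ends at position 151.
An 84 bp product then starts at position 151 − 84 + 1 = 68.
The forward primer is identical to the top strand there: GGCTGTCCGAGTGTTATAAG.

5'-GGCTGTCCGAGTGTTATAAG-3'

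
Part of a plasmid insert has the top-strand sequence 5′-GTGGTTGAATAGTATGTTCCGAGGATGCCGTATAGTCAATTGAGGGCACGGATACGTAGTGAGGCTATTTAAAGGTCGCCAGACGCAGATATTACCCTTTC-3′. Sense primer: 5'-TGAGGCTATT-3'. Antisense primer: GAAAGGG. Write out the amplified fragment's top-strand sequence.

Scanning the template, TGAGGCTATT occurs at positions 60–69; this primer anneals to the bottom strand there with its 3' end pointing downstream.
The reverse primer's reverse complement is CCCTTTC, which matches the template at positions 95–101.
The product is the template from position 60 through 101 (42 bp).

5'-TGAGGCTATTTAAAGGTCGCCAGACGCAGATATTACCCTTTC-3'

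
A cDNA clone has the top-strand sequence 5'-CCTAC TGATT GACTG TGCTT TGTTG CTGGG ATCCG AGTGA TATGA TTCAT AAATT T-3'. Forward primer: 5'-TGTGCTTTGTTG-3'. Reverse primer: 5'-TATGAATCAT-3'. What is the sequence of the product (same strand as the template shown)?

Scanning the template, TGTGCTTTGTTG occurs at positions 14–25; this primer anneals to the bottom strand there with its 3' end pointing downstream.
Reverse complement of the reverse primer: ATGATTCATA. This occurs on the top strand at positions 42–51.
The product is the template from position 14 through 51 (38 bp).

5'-TGTGCTTTGTTGCTGGGATCCGAGTGATATGATTCATA-3'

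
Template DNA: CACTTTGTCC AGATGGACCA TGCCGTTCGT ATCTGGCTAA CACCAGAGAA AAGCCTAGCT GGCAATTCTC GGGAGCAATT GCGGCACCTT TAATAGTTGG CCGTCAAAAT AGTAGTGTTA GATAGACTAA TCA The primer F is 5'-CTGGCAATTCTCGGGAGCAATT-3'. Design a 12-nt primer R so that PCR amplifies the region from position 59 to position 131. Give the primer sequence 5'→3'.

5'-ATTAGTCTATCT-3'

The product's 3' end on the top strand is position 131.
The reverse primer anneals to the top strand over positions 120–131, i.e. to AGATAGACTAAT.
Its sequence written 5'→3' is the reverse complement: ATTAGTCTATCT.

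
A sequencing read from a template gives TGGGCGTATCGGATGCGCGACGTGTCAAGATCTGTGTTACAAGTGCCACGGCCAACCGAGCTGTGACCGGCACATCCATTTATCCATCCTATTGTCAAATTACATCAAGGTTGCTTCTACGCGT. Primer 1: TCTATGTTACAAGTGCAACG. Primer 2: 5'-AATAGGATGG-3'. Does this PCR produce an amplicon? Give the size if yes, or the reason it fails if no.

Primer 1 (TCTATGTTACAAGTGCAACG) does not match the top strand, and its reverse complement CGTTGCACTTGTAACATAGA does not match either.
With no annealing site for primer 1, no amplification occurs.

No product — primer 1 has no binding site in the template.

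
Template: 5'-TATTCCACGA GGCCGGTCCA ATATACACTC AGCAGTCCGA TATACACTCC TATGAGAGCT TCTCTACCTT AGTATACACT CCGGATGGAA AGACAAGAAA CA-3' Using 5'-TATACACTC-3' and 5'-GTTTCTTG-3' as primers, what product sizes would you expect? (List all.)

80 bp, 61 bp, 29 bp

The forward primer TATACACTC matches the top strand at positions 22–30, 41–49, 73–81.
The reverse primer's reverse complement is CAAGAAAC, matching at positions 94–101.
Each forward site pairs with the reverse site to give a product ending at position 101: sizes 80, 61, 29 bp.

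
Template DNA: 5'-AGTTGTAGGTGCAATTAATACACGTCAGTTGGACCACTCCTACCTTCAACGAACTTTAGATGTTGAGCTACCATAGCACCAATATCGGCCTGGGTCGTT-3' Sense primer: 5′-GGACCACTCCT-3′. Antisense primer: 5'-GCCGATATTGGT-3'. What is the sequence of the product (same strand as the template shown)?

The forward primer matches the template at positions 31–41.
Taking the reverse complement of GCCGATATTGGT gives ACCAATATCGGC, found at positions 78–89 on the template; the primer anneals here to the top strand with its 3' end pointing upstream.
The product is the template from position 31 through 89 (59 bp).

5'-GGACCACTCCTACCTTCAACGAACTTTAGATGTTGAGCTACCATAGCACCAATATCGGC-3'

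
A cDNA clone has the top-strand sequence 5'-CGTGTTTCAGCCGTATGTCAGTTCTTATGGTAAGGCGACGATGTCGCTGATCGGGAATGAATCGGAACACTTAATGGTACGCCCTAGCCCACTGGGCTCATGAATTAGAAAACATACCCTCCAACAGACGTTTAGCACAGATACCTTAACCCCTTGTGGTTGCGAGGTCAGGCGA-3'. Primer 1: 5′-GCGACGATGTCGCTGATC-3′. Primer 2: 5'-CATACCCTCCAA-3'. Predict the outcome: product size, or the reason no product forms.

Primer 1 (GCGACGATGTCGCTGATC) matches the top strand at positions 35–52 (3' end points downstream).
Primer 2 (CATACCCTCCAA) also matches the top strand directly, at positions 113–124 — its reverse complement TTGGAGGGTATG is not present.
Both primers anneal to the bottom strand with 3' ends pointing the same way, so neither can prime synthesis back toward the other.

No product — both primers anneal to the same strand and extend in the same direction.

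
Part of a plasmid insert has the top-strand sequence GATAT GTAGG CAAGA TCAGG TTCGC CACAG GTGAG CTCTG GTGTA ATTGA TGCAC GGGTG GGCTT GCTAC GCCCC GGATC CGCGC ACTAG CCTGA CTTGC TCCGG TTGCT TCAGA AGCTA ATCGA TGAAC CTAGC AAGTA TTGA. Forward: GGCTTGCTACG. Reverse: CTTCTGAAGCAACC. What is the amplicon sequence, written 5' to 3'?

5'-GGCTTGCTACGCCCCGGATCCGCGCACTAGCCTGACTTGCTCCGGTTGCTTCAGAAG-3'

Forward primer GGCTTGCTACG is found on the top strand at positions 61–71.
Taking the reverse complement of CTTCTGAAGCAACC gives GGTTGCTTCAGAAG, found at positions 104–117 on the template; the primer anneals here to the top strand with its 3' end pointing upstream.
The product is the template from position 61 through 117 (57 bp).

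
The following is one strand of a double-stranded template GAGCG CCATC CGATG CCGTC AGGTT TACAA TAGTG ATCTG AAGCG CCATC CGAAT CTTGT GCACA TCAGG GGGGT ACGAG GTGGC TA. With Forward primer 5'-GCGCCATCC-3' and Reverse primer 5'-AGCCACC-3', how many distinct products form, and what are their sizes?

The forward primer GCGCCATCC matches the top strand at positions 3–11, 43–51.
The reverse primer's reverse complement is GGTGGCT, matching at positions 80–86.
Each forward site pairs with the reverse site to give a product ending at position 86: sizes 84, 44 bp.

Two products: 84 bp, 44 bp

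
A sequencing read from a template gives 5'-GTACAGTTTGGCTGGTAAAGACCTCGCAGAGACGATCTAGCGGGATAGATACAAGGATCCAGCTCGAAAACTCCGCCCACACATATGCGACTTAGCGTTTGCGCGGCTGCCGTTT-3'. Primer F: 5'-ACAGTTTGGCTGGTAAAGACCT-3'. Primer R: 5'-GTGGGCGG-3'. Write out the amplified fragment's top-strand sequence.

The forward primer matches the template at positions 3–24.
Reverse complement of the reverse primer: CCGCCCAC. This occurs on the top strand at positions 73–80.
The product is the template from position 3 through 80 (78 bp).

5'-ACAGTTTGGCTGGTAAAGACCTCGCAGAGACGATCTAGCGGGATAGATACAAGGATCCAGCTCGAAAACTCCGCCCAC-3'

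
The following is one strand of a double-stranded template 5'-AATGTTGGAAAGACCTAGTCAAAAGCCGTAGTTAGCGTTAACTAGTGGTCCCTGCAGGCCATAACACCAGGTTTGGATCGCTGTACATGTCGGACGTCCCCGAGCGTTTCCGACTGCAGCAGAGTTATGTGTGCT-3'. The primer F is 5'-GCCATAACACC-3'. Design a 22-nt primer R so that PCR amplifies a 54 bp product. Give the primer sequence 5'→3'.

The forward primer binds at positions 58–68, so a 54 bp product ends at position 58 + 54 − 1 = 111.
The reverse primer anneals to the top strand over positions 90–111, i.e. to TCGGACGTCCCCGAGCGTTTCC.
Its sequence written 5'→3' is the reverse complement: GGAAACGCTCGGGGACGTCCGA.

5'-GGAAACGCTCGGGGACGTCCGA-3'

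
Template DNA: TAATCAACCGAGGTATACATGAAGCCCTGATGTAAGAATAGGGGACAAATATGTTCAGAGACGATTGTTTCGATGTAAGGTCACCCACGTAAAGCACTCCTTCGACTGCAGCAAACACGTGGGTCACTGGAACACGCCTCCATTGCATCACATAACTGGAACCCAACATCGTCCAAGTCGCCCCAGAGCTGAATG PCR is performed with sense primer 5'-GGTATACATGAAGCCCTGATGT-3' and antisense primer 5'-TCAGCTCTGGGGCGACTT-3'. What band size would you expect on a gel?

Forward primer GGTATACATGAAGCCCTGATGT is found on the top strand at positions 12–33.
Taking the reverse complement of TCAGCTCTGGGGCGACTT gives AAGTCGCCCCAGAGCTGA, found at positions 175–192 on the template; the primer anneals here to the top strand with its 3' end pointing upstream.
Amplicon spans positions 12–192: 181 bp.

181 bp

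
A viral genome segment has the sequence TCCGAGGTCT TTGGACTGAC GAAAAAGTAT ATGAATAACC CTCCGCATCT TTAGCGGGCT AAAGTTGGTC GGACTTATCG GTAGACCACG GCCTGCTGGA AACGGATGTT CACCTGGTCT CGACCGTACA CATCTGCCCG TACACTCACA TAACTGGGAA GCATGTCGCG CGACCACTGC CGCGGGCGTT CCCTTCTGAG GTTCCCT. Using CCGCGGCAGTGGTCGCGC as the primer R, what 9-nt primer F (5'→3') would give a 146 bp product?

5'-CCTCCGCAT-3'

The reverse primer's reverse complement GCGCGACCACTGCCGCGG matches the template at positions 168–185, so the product ends at position 185.
A 146 bp product then starts at position 185 − 146 + 1 = 40.
The forward primer is identical to the top strand there: CCTCCGCAT.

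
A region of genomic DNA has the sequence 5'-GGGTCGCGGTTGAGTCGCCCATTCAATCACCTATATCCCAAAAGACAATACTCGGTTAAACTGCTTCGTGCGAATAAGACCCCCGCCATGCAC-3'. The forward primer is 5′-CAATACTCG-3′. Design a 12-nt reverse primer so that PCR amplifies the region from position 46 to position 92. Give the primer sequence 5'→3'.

5'-TGCATGGCGGGG-3'

The product's 3' end on the top strand is position 92.
The reverse primer anneals to the top strand over positions 81–92, i.e. to CCCCGCCATGCA.
Its sequence written 5'→3' is the reverse complement: TGCATGGCGGGG.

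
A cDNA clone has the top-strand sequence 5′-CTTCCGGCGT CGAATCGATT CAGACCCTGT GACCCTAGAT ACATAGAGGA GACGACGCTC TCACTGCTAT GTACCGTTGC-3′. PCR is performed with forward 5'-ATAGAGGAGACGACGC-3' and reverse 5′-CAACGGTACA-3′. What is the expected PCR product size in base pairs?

37 bp

Scanning the template, ATAGAGGAGACGACGC occurs at positions 43–58; this primer anneals to the bottom strand there with its 3' end pointing downstream.
The reverse primer's reverse complement is TGTACCGTTG, which matches the template at positions 70–79.
The product runs from position 43 to position 79, so its length is 79 − 43 + 1 = 37 bp.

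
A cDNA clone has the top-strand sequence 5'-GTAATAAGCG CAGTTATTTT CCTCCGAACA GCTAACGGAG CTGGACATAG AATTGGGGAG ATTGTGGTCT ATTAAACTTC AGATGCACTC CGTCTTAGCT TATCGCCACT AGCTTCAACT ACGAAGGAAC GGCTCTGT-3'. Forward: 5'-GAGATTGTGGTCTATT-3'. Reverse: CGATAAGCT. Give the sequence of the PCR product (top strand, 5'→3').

5'-GAGATTGTGGTCTATTAAACTTCAGATGCACTCCGTCTTAGCTTATCG-3'

Forward primer GAGATTGTGGTCTATT is found on the top strand at positions 58–73.
The reverse primer's reverse complement is AGCTTATCG, which matches the template at positions 97–105.
The product is the template from position 58 through 105 (48 bp).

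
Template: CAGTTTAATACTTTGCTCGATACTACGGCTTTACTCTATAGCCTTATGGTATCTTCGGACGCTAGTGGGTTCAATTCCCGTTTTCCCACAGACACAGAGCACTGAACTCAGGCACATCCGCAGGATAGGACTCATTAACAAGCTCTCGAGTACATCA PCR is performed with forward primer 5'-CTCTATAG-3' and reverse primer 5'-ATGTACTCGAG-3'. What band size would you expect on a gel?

The forward primer matches the template at positions 34–41.
Taking the reverse complement of ATGTACTCGAG gives CTCGAGTACAT, found at positions 145–155 on the template; the primer anneals here to the top strand with its 3' end pointing upstream.
Amplicon spans positions 34–155: 122 bp.

122 bp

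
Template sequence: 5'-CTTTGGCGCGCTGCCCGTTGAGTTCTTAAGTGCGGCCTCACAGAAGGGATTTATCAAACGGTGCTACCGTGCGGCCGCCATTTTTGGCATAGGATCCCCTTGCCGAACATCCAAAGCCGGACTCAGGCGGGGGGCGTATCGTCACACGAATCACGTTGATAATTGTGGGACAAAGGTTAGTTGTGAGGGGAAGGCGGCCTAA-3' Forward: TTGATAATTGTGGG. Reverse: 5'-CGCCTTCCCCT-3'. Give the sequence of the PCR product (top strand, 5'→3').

5'-TTGATAATTGTGGGACAAAGGTTAGTTGTGAGGGGAAGGCG-3'

Scanning the template, TTGATAATTGTGGG occurs at positions 156–169; this primer anneals to the bottom strand there with its 3' end pointing downstream.
The reverse primer's reverse complement is AGGGGAAGGCG, which matches the template at positions 186–196.
The product is the template from position 156 through 196 (41 bp).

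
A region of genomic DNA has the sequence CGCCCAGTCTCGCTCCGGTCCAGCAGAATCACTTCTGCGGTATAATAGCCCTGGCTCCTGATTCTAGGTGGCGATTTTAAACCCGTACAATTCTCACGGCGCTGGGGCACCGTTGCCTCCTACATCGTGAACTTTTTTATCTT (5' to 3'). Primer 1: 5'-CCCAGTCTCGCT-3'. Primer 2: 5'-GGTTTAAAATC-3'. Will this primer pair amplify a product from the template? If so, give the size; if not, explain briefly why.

Primer 1 (CCCAGTCTCGCT) matches the top strand at positions 3–14; it acts as a forward primer.
Primer 2's reverse complement is GATTTTAAACC, matching the top strand at positions 73–83; it acts as a reverse primer.
The 3' ends face each other across positions 3–83, giving an 81 bp product.

Yes — an 81 bp product.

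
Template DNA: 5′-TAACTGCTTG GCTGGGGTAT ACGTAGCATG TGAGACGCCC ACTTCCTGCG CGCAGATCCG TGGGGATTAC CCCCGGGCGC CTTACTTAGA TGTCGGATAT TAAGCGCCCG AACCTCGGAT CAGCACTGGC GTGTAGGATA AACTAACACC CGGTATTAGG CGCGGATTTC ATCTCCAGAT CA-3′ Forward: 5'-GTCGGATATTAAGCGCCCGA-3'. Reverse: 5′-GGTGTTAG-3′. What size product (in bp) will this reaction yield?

Forward primer GTCGGATATTAAGCGCCCGA is found on the top strand at positions 92–111.
Reverse complement of the reverse primer: CTAACACC. This occurs on the top strand at positions 143–150.
The product runs from position 92 to position 150, so its length is 150 − 92 + 1 = 59 bp.

59 bp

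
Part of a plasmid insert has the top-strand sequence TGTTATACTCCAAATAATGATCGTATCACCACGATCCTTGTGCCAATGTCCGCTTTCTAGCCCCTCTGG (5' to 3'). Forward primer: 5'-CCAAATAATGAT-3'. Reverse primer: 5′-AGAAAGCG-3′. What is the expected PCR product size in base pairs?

Forward primer CCAAATAATGAT is found on the top strand at positions 10–21.
The reverse primer's reverse complement is CGCTTTCT, which matches the template at positions 51–58.
Product length = (reverse-primer end) − (forward-primer start) + 1 = 58 − 10 + 1 = 49 bp.

49 bp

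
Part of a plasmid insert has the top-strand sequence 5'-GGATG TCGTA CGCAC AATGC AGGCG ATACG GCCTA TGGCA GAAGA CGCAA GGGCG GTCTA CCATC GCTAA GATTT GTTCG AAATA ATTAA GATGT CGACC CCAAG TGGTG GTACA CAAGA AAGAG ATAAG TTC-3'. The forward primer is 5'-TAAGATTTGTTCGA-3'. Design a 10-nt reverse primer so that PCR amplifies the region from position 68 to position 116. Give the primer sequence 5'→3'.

5'-GTGTACCACC-3'

The product's 3' end on the top strand is position 116.
The reverse primer anneals to the top strand over positions 107–116, i.e. to GGTGGTACAC.
Its sequence written 5'→3' is the reverse complement: GTGTACCACC.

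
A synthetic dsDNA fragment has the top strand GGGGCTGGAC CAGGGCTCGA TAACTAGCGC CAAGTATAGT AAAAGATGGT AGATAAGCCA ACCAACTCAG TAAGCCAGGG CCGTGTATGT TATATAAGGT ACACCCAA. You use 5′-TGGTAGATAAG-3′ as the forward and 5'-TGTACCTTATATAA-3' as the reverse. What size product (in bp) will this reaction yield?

Forward primer TGGTAGATAAG is found on the top strand at positions 47–57.
The reverse primer's reverse complement is TTATATAAGGTACA, which matches the template at positions 90–103.
Product length = (reverse-primer end) − (forward-primer start) + 1 = 103 − 47 + 1 = 57 bp.

57 bp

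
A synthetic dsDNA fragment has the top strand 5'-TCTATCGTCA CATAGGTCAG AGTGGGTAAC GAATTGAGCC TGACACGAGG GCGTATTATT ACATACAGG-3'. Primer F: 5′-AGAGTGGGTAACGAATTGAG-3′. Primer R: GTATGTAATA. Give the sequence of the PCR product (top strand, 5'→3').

Scanning the template, AGAGTGGGTAACGAATTGAG occurs at positions 19–38; this primer anneals to the bottom strand there with its 3' end pointing downstream.
Reverse complement of the reverse primer: TATTACATAC. This occurs on the top strand at positions 57–66.
The product is the template from position 19 through 66 (48 bp).

5'-AGAGTGGGTAACGAATTGAGCCTGACACGAGGGCGTATTATTACATAC-3'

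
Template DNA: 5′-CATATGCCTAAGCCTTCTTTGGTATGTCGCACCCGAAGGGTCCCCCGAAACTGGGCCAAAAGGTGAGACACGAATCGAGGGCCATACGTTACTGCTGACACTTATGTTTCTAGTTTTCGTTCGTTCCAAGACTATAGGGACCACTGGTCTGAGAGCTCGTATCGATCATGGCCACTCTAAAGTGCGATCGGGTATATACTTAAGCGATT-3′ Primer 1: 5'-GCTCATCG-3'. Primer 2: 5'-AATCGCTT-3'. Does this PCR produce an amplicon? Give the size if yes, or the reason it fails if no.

Primer 1 (GCTCATCG) does not match the top strand, and its reverse complement CGATGAGC does not match either.
With no annealing site for primer 1, no amplification occurs.

No product — primer 1 has no binding site in the template.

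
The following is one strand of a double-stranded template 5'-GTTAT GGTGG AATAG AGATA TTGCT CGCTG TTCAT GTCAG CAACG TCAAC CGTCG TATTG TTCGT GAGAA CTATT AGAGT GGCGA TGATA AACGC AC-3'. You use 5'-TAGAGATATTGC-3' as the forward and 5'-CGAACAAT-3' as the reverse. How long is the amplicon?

Scanning the template, TAGAGATATTGC occurs at positions 13–24; this primer anneals to the bottom strand there with its 3' end pointing downstream.
The reverse primer's reverse complement is ATTGTTCG, which matches the template at positions 57–64.
Amplicon spans positions 13–64: 52 bp.

52 bp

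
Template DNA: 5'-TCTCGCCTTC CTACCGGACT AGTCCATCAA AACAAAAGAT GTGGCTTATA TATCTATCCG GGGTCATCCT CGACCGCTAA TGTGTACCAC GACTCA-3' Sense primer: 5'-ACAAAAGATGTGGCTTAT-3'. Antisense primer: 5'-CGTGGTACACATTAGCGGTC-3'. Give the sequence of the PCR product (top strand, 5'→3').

The forward primer matches the template at positions 32–49.
Taking the reverse complement of CGTGGTACACATTAGCGGTC gives GACCGCTAATGTGTACCACG, found at positions 72–91 on the template; the primer anneals here to the top strand with its 3' end pointing upstream.
The product is the template from position 32 through 91 (60 bp).

5'-ACAAAAGATGTGGCTTATATATCTATCCGGGGTCATCCTCGACCGCTAATGTGTACCACG-3'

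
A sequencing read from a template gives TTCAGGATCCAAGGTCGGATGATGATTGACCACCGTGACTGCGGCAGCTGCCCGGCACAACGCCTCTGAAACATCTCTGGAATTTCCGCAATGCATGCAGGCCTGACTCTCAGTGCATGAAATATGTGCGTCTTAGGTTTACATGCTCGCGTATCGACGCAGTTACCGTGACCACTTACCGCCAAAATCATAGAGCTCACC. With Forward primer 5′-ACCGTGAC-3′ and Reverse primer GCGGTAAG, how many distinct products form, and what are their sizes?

Two products: 151 bp, 18 bp

The forward primer ACCGTGAC matches the top strand at positions 32–39, 165–172.
The reverse primer's reverse complement is CTTACCGC, matching at positions 175–182.
Each forward site pairs with the reverse site to give a product ending at position 182: sizes 151, 18 bp.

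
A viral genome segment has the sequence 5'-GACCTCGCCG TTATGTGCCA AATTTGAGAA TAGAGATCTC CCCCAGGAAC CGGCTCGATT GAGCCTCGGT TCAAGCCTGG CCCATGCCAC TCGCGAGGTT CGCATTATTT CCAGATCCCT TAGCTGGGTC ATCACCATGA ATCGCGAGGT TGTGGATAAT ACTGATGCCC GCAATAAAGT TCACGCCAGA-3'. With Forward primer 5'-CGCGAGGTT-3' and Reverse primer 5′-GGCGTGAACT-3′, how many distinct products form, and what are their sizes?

The forward primer CGCGAGGTT matches the top strand at positions 92–100, 143–151.
The reverse primer's reverse complement is AGTTCACGCC, matching at positions 178–187.
Each forward site pairs with the reverse site to give a product ending at position 187: sizes 96, 45 bp.

Two products: 96 bp, 45 bp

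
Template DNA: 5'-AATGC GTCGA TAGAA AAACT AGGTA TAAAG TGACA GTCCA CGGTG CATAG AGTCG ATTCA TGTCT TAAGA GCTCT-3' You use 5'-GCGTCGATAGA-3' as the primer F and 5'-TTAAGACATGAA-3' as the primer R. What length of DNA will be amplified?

The forward primer matches the template at positions 4–14.
Reverse complement of the reverse primer: TTCATGTCTTAA. This occurs on the top strand at positions 57–68.
Product length = (reverse-primer end) − (forward-primer start) + 1 = 68 − 4 + 1 = 65 bp.

65 bp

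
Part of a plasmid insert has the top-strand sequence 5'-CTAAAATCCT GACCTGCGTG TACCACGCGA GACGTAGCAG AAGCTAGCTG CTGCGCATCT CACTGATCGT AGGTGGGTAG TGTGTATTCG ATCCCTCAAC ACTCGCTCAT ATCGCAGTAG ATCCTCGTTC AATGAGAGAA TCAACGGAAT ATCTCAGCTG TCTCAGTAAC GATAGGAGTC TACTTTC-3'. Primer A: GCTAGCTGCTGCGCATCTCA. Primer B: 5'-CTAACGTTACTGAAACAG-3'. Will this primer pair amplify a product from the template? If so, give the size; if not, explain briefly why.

Primer B (CTAACGTTACTGAAACAG) does not match the top strand, and its reverse complement CTGTTTCAGTAACGTTAG does not match either.
With no annealing site for primer B, no amplification occurs.

No product — primer B has no binding site in the template.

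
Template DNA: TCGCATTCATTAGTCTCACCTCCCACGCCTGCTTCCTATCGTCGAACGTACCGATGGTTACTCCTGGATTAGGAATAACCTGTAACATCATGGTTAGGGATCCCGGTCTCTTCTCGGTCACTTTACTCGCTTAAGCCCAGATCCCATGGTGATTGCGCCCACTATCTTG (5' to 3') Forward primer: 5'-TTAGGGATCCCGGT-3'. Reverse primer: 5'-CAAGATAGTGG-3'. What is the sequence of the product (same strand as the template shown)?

5'-TTAGGGATCCCGGTCTCTTCTCGGTCACTTTACTCGCTTAAGCCCAGATCCCATGGTGATTGCGCCCACTATCTTG-3'

Scanning the template, TTAGGGATCCCGGT occurs at positions 94–107; this primer anneals to the bottom strand there with its 3' end pointing downstream.
The reverse primer's reverse complement is CCACTATCTTG, which matches the template at positions 159–169.
The product is the template from position 94 through 169 (76 bp).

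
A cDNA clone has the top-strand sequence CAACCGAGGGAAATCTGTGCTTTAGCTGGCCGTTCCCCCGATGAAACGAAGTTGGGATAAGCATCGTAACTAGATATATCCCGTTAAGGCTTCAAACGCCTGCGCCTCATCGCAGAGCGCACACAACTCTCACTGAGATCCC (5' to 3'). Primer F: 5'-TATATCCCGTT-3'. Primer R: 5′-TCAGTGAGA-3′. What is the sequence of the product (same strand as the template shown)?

Forward primer TATATCCCGTT is found on the top strand at positions 75–85.
Taking the reverse complement of TCAGTGAGA gives TCTCACTGA, found at positions 128–136 on the template; the primer anneals here to the top strand with its 3' end pointing upstream.
The product is the template from position 75 through 136 (62 bp).

5'-TATATCCCGTTAAGGCTTCAAACGCCTGCGCCTCATCGCAGAGCGCACACAACTCTCACTGA-3'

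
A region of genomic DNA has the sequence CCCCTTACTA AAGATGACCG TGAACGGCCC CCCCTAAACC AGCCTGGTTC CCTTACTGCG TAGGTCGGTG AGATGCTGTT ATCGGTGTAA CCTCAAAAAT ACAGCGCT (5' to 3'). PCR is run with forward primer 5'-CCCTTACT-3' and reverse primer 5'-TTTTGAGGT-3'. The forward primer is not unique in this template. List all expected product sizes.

The forward primer CCCTTACT matches the top strand at positions 2–9, 50–57.
The reverse primer's reverse complement is ACCTCAAAA, matching at positions 90–98.
Each forward site pairs with the reverse site to give a product ending at position 98: sizes 97, 49 bp.

97 bp, 49 bp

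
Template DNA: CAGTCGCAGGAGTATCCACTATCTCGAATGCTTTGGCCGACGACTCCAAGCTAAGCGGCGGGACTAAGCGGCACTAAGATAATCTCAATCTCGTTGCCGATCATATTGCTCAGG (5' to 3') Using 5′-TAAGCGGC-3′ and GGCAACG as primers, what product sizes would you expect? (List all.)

The forward primer TAAGCGGC matches the top strand at positions 52–59, 65–72.
The reverse primer's reverse complement is CGTTGCC, matching at positions 92–98.
Each forward site pairs with the reverse site to give a product ending at position 98: sizes 47, 34 bp.

47 bp, 34 bp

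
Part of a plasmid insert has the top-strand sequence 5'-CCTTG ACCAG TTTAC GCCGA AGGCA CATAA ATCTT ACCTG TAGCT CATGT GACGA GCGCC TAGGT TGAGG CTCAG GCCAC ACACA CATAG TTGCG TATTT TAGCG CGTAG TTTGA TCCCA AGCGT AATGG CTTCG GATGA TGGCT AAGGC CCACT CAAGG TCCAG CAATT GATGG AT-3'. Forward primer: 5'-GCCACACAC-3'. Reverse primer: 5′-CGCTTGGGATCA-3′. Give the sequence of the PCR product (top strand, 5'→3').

5'-GCCACACACACATAGTTGCGTATTTTAGCGCGTAGTTTGATCCCAAGCG-3'

Scanning the template, GCCACACAC occurs at positions 76–84; this primer anneals to the bottom strand there with its 3' end pointing downstream.
The reverse primer's reverse complement is TGATCCCAAGCG, which matches the template at positions 113–124.
The product is the template from position 76 through 124 (49 bp).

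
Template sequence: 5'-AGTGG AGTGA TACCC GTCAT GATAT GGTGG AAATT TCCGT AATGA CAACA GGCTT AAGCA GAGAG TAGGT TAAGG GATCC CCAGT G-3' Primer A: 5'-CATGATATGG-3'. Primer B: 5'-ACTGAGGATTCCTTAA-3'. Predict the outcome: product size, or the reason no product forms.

No product — primer B has no binding site in the template.

Primer B (ACTGAGGATTCCTTAA) does not match the top strand, and its reverse complement TTAAGGAATCCTCAGT does not match either.
With no annealing site for primer B, no amplification occurs.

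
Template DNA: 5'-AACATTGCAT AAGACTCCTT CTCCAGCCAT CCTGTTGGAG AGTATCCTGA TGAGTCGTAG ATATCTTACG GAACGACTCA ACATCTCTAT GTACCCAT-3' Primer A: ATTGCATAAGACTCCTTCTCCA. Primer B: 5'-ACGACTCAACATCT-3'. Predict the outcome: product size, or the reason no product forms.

No product — both primers anneal to the same strand and extend in the same direction.

Primer A (ATTGCATAAGACTCCTTCTCCA) matches the top strand at positions 4–25 (3' end points downstream).
Primer B (ACGACTCAACATCT) also matches the top strand directly, at positions 73–86 — its reverse complement AGATGTTGAGTCGT is not present.
Both primers anneal to the bottom strand with 3' ends pointing the same way, so neither can prime synthesis back toward the other.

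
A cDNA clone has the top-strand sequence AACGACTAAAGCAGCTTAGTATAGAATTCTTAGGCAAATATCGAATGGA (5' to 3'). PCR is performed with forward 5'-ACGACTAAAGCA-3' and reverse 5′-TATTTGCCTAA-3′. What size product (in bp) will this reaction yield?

39 bp

The forward primer matches the template at positions 2–13.
Reverse complement of the reverse primer: TTAGGCAAATA. This occurs on the top strand at positions 30–40.
Product length = (reverse-primer end) − (forward-primer start) + 1 = 40 − 2 + 1 = 39 bp.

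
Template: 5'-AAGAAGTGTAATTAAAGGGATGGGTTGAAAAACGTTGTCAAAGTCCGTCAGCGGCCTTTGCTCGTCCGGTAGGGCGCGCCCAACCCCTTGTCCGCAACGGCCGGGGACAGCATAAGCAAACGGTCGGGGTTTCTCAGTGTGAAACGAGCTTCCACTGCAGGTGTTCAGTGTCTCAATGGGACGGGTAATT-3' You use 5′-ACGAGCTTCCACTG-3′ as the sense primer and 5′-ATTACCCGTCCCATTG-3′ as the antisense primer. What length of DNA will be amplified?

46 bp

Scanning the template, ACGAGCTTCCACTG occurs at positions 144–157; this primer anneals to the bottom strand there with its 3' end pointing downstream.
The reverse primer's reverse complement is CAATGGGACGGGTAAT, which matches the template at positions 174–189.
The product runs from position 144 to position 189, so its length is 189 − 144 + 1 = 46 bp.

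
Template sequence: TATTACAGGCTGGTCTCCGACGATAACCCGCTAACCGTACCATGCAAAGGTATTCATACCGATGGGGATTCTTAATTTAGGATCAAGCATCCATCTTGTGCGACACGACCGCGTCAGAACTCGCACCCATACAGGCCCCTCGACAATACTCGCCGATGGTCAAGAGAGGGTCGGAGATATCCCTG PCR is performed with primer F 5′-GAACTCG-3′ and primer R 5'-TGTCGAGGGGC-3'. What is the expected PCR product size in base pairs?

Forward primer GAACTCG is found on the top strand at positions 117–123.
Taking the reverse complement of TGTCGAGGGGC gives GCCCCTCGACA, found at positions 135–145 on the template; the primer anneals here to the top strand with its 3' end pointing upstream.
Amplicon spans positions 117–145: 29 bp.

29 bp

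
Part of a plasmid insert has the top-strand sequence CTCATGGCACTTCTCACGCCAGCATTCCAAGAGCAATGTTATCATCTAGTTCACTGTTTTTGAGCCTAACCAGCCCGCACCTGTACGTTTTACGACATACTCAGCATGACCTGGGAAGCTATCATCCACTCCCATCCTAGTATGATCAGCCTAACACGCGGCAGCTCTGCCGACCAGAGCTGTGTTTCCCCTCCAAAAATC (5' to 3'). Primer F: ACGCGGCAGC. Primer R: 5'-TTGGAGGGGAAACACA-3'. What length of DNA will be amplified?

41 bp

Scanning the template, ACGCGGCAGC occurs at positions 156–165; this primer anneals to the bottom strand there with its 3' end pointing downstream.
Reverse complement of the reverse primer: TGTGTTTCCCCTCCAA. This occurs on the top strand at positions 181–196.
Amplicon spans positions 156–196: 41 bp.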